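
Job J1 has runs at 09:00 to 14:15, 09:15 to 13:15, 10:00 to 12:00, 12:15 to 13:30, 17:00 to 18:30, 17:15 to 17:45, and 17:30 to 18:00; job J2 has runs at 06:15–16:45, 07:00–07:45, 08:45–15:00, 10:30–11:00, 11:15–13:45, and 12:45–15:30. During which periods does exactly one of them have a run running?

A, merged: 09:00–14:15, 17:00–18:30.
B, merged: 06:15–16:45.
A but not B: 17:00–18:30.
B but not A: 06:15–09:00, 14:15–16:45.
Combining gives A △ B.

06:15–09:00, 14:15–16:45, 17:00–18:30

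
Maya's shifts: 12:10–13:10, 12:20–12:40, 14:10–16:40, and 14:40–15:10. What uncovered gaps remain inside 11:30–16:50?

The merged coverage is 12:10–13:10, 14:10–16:40.
Gaps within 11:30–16:50: 11:30–12:10, 13:10–14:10, 16:40–16:50.

11:30–12:10, 13:10–14:10, 16:40–16:50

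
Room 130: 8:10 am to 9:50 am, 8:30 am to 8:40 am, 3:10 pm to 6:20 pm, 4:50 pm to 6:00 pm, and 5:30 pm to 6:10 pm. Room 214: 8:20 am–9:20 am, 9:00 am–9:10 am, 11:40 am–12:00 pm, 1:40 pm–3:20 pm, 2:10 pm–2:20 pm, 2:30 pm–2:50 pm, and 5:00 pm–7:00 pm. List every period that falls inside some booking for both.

A, merged: 8:10 am-9:50 am, 3:10 pm-6:20 pm.
B, merged: 8:20 am-9:20 am, 11:40 am-12:00 pm, 1:40 pm-3:20 pm, 5:00 pm-7:00 pm.
8:10 am-9:50 am ∩ B → 8:20 am-9:20 am.
3:10 pm-6:20 pm ∩ B → 3:10 pm-3:20 pm, 5:00 pm-6:20 pm.

8:20 am-9:20 am, 3:10 pm-3:20 pm, 5:00 pm-6:20 pm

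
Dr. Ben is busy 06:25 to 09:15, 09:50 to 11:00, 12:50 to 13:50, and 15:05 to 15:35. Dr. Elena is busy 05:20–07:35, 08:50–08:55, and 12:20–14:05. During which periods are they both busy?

06:25–09:15 ∩ B → 06:25–07:35, 08:50–08:55.
09:50–11:00 meets no B interval.
12:50–13:50 ∩ B → 12:50–13:50.
15:05–15:35 meets no B interval.

06:25–07:35, 08:50–08:55, 12:50–13:50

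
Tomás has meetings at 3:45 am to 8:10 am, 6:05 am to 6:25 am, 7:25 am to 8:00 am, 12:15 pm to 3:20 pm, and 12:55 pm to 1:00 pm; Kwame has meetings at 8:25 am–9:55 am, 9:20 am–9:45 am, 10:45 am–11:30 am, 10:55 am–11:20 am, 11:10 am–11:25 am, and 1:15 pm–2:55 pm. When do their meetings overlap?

Merge the first list: 3:45 am-8:10 am, 12:15 pm-3:20 pm.
Merge the second list: 8:25 am-9:55 am, 10:45 am-11:30 am, 1:15 pm-2:55 pm.
3:45 am-8:10 am meets no B interval.
12:15 pm-3:20 pm ∩ B → 1:15 pm-2:55 pm.

1:15 pm-2:55 pm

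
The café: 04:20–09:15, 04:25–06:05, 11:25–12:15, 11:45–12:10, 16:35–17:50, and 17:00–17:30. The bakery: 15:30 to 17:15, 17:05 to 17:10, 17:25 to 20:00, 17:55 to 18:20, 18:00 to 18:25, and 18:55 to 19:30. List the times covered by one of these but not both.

A, merged: 04:20–09:15, 11:25–12:15, 16:35–17:50.
B, merged: 15:30–17:15, 17:25–20:00.
Only in the first: 04:20–09:15, 11:25–12:15, 17:15–17:25.
Only in the second: 15:30–16:35, 17:50–20:00.
Together these are the periods covered by exactly one.

04:20–09:15, 11:25–12:15, 15:30–16:35, 17:15–17:25, 17:50–20:00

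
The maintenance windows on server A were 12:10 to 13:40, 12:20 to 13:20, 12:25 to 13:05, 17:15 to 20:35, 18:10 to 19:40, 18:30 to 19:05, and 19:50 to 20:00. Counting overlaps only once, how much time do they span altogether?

4 h 50 min

Merged: 12:10-13:40, 17:15-20:35.
Lengths: 1 h 30 min + 3 h 20 min = 4 h 50 min.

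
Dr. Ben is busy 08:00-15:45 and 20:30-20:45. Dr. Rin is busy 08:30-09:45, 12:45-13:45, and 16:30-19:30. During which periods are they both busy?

08:00-15:45 ∩ B → 08:30-09:45, 12:45-13:45.
20:30-20:45 meets no B interval.

08:30-09:45, 12:45-13:45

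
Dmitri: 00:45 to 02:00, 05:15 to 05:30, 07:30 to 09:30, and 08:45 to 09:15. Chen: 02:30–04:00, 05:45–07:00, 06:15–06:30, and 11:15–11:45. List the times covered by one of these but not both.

00:45–02:00, 02:30–04:00, 05:15–05:30, 05:45–07:00, 07:30–09:30, 11:15–11:45

First set merges to 00:45–02:00, 05:15–05:30, 07:30–09:30.
Second set merges to 02:30–04:00, 05:45–07:00, 11:15–11:45.
A but not B: 00:45–02:00, 05:15–05:30, 07:30–09:30.
B but not A: 02:30–04:00, 05:45–07:00, 11:15–11:45.
Combining gives A △ B.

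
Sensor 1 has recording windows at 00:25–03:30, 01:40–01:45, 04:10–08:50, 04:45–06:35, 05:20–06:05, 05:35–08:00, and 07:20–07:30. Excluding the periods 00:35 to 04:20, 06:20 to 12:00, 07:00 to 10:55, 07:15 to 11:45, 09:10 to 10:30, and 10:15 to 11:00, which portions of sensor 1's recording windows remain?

A, merged: 00:25–03:30, 04:10–08:50.
B, merged: 00:35–04:20, 06:20–12:00.
00:25–03:30 \ B = 00:25–00:35.
04:10–08:50 \ B = 04:20–06:20.

00:25–00:35, 04:20–06:20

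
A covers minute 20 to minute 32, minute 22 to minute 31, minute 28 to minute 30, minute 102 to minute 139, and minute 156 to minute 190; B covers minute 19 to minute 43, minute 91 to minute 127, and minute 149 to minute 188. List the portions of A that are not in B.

minute 127 to minute 139, minute 188 to minute 190

Merge the first list: minute 20 to minute 32, minute 102 to minute 139, minute 156 to minute 190.
minute 20 to minute 32: entirely removed.
minute 102 to minute 139 \ B = minute 127 to minute 139.
minute 156 to minute 190 \ B = minute 188 to minute 190.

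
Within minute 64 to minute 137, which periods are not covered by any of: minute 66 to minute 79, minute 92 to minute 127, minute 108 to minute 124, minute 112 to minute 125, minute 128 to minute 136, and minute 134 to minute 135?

minute 64 to minute 66, minute 79 to minute 92, minute 127 to minute 128, minute 136 to minute 137

The merged coverage is minute 66 to minute 79, minute 92 to minute 127, minute 128 to minute 136.
Complement within minute 64 to minute 137: minute 64 to minute 66, minute 79 to minute 92, minute 127 to minute 128, minute 136 to minute 137.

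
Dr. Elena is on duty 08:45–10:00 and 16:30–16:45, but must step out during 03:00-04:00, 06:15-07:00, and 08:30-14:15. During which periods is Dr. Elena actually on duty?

16:30-16:45

08:45-10:00: entirely removed.
16:30-16:45: nothing removed.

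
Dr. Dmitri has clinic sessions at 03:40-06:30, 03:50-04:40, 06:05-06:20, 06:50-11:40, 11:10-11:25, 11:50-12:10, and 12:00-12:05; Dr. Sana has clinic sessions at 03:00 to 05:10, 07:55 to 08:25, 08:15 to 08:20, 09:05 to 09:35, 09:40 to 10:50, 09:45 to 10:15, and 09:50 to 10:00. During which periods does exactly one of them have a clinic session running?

Merge the first list: 03:40–06:30, 06:50–11:40, 11:50–12:10.
Merge the second list: 03:00–05:10, 07:55–08:25, 09:05–09:35, 09:40–10:50.
Only in the first: 05:10–06:30, 06:50–07:55, 08:25–09:05, 09:35–09:40, 10:50–11:40, 11:50–12:10.
Only in the second: 03:00–03:40.
Together these are the periods covered by exactly one.

03:00–03:40, 05:10–06:30, 06:50–07:55, 08:25–09:05, 09:35–09:40, 10:50–11:40, 11:50–12:10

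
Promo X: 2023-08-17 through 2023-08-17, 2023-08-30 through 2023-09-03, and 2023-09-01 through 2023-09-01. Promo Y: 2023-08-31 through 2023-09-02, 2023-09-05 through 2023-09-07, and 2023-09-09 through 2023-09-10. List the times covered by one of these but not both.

2023-08-17 through 2023-08-17, 2023-08-30 through 2023-08-30, 2023-09-03 through 2023-09-03, 2023-09-05 through 2023-09-07, 2023-09-09 through 2023-09-10

First set merges to 2023-08-17 through 2023-08-17, 2023-08-30 through 2023-09-03.
A \ B = 2023-08-17 through 2023-08-17, 2023-08-30 through 2023-08-30, 2023-09-03 through 2023-09-03.
B \ A = 2023-09-05 through 2023-09-07, 2023-09-09 through 2023-09-10.
Union of the two gives the symmetric difference.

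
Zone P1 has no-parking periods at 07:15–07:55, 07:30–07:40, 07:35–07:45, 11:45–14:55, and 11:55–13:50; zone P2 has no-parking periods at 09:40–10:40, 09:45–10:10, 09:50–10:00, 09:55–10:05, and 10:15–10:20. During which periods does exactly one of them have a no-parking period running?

07:15–07:55, 09:40–10:40, 11:45–14:55

Merge the first list: 07:15–07:55, 11:45–14:55.
Merge the second list: 09:40–10:40.
A but not B: 07:15–07:55, 11:45–14:55.
B but not A: 09:40–10:40.
Combining gives A △ B.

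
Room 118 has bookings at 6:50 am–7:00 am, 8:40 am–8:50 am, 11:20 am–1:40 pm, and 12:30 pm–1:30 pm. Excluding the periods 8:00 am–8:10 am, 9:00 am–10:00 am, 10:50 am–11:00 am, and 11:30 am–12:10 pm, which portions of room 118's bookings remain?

6:50 am–7:00 am, 8:40 am–8:50 am, 11:20 am–11:30 am, 12:10 pm–1:40 pm

A, merged: 6:50 am–7:00 am, 8:40 am–8:50 am, 11:20 am–1:40 pm.
6:50 am–7:00 am is untouched.
8:40 am–8:50 am is untouched.
11:20 am–1:40 pm with B removed leaves 11:20 am–11:30 am, 12:10 pm–1:40 pm.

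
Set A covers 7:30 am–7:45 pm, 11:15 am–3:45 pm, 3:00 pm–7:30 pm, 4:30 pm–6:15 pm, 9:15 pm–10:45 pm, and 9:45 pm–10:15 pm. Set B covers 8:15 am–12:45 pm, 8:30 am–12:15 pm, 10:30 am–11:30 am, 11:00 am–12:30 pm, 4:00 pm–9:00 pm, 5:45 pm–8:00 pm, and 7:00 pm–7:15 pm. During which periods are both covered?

First set merges to 7:30 am–7:45 pm, 9:15 pm–10:45 pm.
Second set merges to 8:15 am–12:45 pm, 4:00 pm–9:00 pm.
7:30 am–7:45 pm meets the second set on 8:15 am–12:45 pm, 4:00 pm–7:45 pm.
9:15 pm–10:45 pm: no overlap with the second set.

8:15 am–12:45 pm, 4:00 pm–7:45 pm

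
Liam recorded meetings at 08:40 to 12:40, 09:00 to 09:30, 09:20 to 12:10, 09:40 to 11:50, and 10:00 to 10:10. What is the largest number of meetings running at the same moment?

At 10:00, 4 of the intervals are simultaneously active.
No point has more.

4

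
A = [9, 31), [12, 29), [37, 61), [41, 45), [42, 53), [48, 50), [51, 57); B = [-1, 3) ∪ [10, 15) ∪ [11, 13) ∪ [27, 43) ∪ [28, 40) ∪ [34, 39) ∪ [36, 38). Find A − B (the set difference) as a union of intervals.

First set merges to [9, 31), [37, 61).
Second set merges to [-1, 3), [10, 15), [27, 43).
[9, 31) minus B → [9, 10), [15, 27).
[37, 61) minus B → [43, 61).

[9, 10) ∪ [15, 27) ∪ [43, 61)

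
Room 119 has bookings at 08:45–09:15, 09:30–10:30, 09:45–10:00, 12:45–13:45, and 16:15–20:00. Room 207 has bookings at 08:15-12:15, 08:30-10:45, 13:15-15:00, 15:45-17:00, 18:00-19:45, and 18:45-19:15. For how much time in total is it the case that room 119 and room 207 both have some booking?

First set merges to 08:45–09:15, 09:30–10:30, 12:45–13:45, 16:15–20:00.
Second set merges to 08:15–12:15, 13:15–15:00, 15:45–17:00, 18:00–19:45.
A ∩ B = 08:45–09:15, 09:30–10:30, 13:15–13:45, 16:15–17:00, 18:00–19:45.
Total: 30 min + 1 h + 30 min + 45 min + 1 h 45 min = 4 h 30 min.

4 h 30 min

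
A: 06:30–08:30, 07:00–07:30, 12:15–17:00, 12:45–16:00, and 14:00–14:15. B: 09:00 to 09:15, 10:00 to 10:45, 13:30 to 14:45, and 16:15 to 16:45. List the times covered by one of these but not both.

First set merges to 06:30–08:30, 12:15–17:00.
A \ B = 06:30–08:30, 12:15–13:30, 14:45–16:15, 16:45–17:00.
B \ A = 09:00–09:15, 10:00–10:45.
Union of the two gives the symmetric difference.

06:30–08:30, 09:00–09:15, 10:00–10:45, 12:15–13:30, 14:45–16:15, 16:45–17:00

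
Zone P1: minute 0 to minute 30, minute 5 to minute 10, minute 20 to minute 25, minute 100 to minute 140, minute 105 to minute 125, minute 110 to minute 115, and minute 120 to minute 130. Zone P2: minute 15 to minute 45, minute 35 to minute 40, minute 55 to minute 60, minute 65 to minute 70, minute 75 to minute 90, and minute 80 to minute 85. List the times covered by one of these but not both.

minute 0 to minute 15, minute 30 to minute 45, minute 55 to minute 60, minute 65 to minute 70, minute 75 to minute 90, minute 100 to minute 140

Merge the first list: minute 0 to minute 30, minute 100 to minute 140.
Merge the second list: minute 15 to minute 45, minute 55 to minute 60, minute 65 to minute 70, minute 75 to minute 90.
A \ B = minute 0 to minute 15, minute 100 to minute 140.
B \ A = minute 30 to minute 45, minute 55 to minute 60, minute 65 to minute 70, minute 75 to minute 90.
Union of the two gives the symmetric difference.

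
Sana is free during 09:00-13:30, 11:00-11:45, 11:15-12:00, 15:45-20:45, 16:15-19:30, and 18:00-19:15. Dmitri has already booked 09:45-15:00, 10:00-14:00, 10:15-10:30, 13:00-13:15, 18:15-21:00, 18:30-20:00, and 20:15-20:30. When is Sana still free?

Merge the first list: 09:00-13:30, 15:45-20:45.
Merge the second list: 09:45-15:00, 18:15-21:00.
09:00-13:30 \ B = 09:00-09:45.
15:45-20:45 \ B = 15:45-18:15.

09:00-09:45, 15:45-18:15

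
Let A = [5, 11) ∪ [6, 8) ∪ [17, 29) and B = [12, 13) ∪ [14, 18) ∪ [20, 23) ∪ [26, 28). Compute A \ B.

Merge the first list: [5, 11), [17, 29).
[5, 11) is untouched.
[17, 29) with B removed leaves [18, 20), [23, 26), [28, 29).

[5, 11) ∪ [18, 20) ∪ [23, 26) ∪ [28, 29)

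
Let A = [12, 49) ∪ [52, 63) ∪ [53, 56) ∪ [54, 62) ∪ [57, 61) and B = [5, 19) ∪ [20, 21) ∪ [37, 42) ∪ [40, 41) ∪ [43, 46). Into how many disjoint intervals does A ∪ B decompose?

2

Merge the first list: [12, 49), [52, 63).
Merge the second list: [5, 19), [20, 21), [37, 42), [43, 46).
A ∪ B = [5, 49), [52, 63).
That is 2 disjoint pieces.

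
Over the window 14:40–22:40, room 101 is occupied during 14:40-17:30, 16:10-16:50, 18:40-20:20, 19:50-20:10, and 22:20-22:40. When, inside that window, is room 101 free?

17:30–18:40, 20:20–22:20

After merging, the occupied span is 14:40–17:30, 18:40–20:20, 22:20–22:40.
Uncovered inside 14:40–22:40: 17:30–18:40, 20:20–22:20.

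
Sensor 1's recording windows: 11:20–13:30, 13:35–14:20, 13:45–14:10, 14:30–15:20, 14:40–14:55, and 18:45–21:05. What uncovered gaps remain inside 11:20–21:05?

After merging, the occupied span is 11:20–13:30, 13:35–14:20, 14:30–15:20, 18:45–21:05.
Complement within 11:20–21:05: 13:30–13:35, 14:20–14:30, 15:20–18:45.

13:30–13:35, 14:20–14:30, 15:20–18:45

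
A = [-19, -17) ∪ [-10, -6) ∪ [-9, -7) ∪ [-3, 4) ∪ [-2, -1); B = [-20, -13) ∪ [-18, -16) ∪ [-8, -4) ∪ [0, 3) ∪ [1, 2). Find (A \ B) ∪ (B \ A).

Merge the first list: [-19, -17), [-10, -6), [-3, 4).
Merge the second list: [-20, -13), [-8, -4), [0, 3).
A \ B = [-10, -8), [-3, 0), [3, 4).
B \ A = [-20, -19), [-17, -13), [-6, -4).
Union of the two gives the symmetric difference.

[-20, -19) ∪ [-17, -13) ∪ [-10, -8) ∪ [-6, -4) ∪ [-3, 0) ∪ [3, 4)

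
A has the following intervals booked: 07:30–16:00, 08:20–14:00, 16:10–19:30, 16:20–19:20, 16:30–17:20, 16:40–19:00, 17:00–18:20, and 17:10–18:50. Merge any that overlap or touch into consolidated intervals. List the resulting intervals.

07:30–16:00, 16:10–19:30

08:20–14:00 overlaps/touches 07:30–16:00 → extend to 07:30–16:00.
16:10–19:30 is disjoint → start new block.
16:20–19:20 overlaps/touches 16:10–19:30 → extend to 16:10–19:30.
16:30–17:20 overlaps/touches 16:10–19:30 → extend to 16:10–19:30.
16:40–19:00 overlaps/touches 16:10–19:30 → extend to 16:10–19:30.
17:00–18:20 overlaps/touches 16:10–19:30 → extend to 16:10–19:30.
17:10–18:50 overlaps/touches 16:10–19:30 → extend to 16:10–19:30.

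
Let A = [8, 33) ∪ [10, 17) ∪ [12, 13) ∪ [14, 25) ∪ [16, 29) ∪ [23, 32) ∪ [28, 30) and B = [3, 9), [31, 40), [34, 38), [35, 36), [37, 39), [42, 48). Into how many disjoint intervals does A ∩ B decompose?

2

First set merges to [8, 33).
Second set merges to [3, 9), [31, 40), [42, 48).
A ∩ B = [8, 9), [31, 33).
That is 2 disjoint pieces.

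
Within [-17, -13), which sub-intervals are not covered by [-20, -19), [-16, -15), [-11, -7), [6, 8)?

[-17, -16) ∪ [-15, -13)

After merging, the occupied span is [-20, -19), [-16, -15), [-11, -7), [6, 8).
Complement within [-17, -13): [-17, -16), [-15, -13).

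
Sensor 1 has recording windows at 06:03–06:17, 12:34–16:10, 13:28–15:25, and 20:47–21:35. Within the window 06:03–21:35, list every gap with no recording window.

The merged coverage is 06:03-06:17, 12:34-16:10, 20:47-21:35.
Gaps within 06:03-21:35: 06:17-12:34, 16:10-20:47.

06:17-12:34, 16:10-20:47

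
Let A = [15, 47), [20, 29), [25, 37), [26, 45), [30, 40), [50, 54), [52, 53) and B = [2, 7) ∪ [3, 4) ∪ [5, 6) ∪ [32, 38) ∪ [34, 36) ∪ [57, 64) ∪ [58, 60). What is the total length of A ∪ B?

48

Merge the first list: [15, 47), [50, 54).
Merge the second list: [2, 7), [32, 38), [57, 64).
A ∪ B = [2, 7), [15, 47), [50, 54), [57, 64).
Total: 5 + 32 + 4 + 7 = 48.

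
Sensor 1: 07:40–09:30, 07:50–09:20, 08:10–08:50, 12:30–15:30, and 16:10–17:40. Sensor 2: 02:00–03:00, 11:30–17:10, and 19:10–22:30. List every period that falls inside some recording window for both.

12:30–15:30, 16:10–17:10

First set merges to 07:40–09:30, 12:30–15:30, 16:10–17:40.
07:40–09:30: no overlap with the second set.
12:30–15:30 meets the second set on 12:30–15:30.
16:10–17:40 meets the second set on 16:10–17:10.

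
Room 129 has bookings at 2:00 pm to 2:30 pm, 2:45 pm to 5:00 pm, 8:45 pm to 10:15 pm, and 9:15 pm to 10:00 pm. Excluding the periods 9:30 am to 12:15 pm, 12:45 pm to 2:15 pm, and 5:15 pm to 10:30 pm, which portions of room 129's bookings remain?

2:15 pm-2:30 pm, 2:45 pm-5:00 pm

First set merges to 2:00 pm-2:30 pm, 2:45 pm-5:00 pm, 8:45 pm-10:15 pm.
2:00 pm-2:30 pm minus B → 2:15 pm-2:30 pm.
2:45 pm-5:00 pm: no B overlap → unchanged.
8:45 pm-10:15 pm: fully covered by B → removed.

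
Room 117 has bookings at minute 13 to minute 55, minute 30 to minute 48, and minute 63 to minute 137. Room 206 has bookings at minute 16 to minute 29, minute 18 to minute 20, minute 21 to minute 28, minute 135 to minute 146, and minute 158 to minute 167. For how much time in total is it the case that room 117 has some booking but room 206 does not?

101 minutes

Merge the first list: minute 13 to minute 55, minute 63 to minute 137.
Merge the second list: minute 16 to minute 29, minute 135 to minute 146, minute 158 to minute 167.
A \ B = minute 13 to minute 16, minute 29 to minute 55, minute 63 to minute 135.
Total: 3 minutes + 26 minutes + 72 minutes = 101 minutes.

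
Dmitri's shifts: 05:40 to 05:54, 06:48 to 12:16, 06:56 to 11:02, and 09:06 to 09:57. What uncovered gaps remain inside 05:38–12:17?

05:38–05:40, 05:54–06:48, 12:16–12:17

The merged coverage is 05:40–05:54, 06:48–12:16.
Gaps within 05:38–12:17: 05:38–05:40, 05:54–06:48, 12:16–12:17.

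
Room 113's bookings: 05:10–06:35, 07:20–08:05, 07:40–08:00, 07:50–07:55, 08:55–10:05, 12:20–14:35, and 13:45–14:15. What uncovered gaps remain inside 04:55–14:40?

The merged coverage is 05:10–06:35, 07:20–08:05, 08:55–10:05, 12:20–14:35.
Uncovered inside 04:55–14:40: 04:55–05:10, 06:35–07:20, 08:05–08:55, 10:05–12:20, 14:35–14:40.

04:55–05:10, 06:35–07:20, 08:05–08:55, 10:05–12:20, 14:35–14:40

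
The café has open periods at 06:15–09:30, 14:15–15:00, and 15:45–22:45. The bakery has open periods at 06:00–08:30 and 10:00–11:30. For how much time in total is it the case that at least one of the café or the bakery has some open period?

A ∪ B = 06:00-09:30, 10:00-11:30, 14:15-15:00, 15:45-22:45.
Total: 3 h 30 min + 1 h 30 min + 45 min + 7 h = 12 h 45 min.

12 h 45 min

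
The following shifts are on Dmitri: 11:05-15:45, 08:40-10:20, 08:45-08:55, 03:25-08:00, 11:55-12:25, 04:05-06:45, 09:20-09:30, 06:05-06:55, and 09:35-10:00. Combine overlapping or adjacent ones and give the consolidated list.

Sort by start: 03:25–08:00, 04:05–06:45, 06:05–06:55, 08:40–10:20, 08:45–08:55, 09:20–09:30, 09:35–10:00, 11:05–15:45, 11:55–12:25.
04:05–06:45 overlaps/touches 03:25–08:00 → extend to 03:25–08:00.
06:05–06:55 overlaps/touches 03:25–08:00 → extend to 03:25–08:00.
08:40–10:20 is disjoint → start new block.
08:45–08:55 overlaps/touches 08:40–10:20 → extend to 08:40–10:20.
09:20–09:30 overlaps/touches 08:40–10:20 → extend to 08:40–10:20.
09:35–10:00 overlaps/touches 08:40–10:20 → extend to 08:40–10:20.
11:05–15:45 is disjoint → start new block.
11:55–12:25 overlaps/touches 11:05–15:45 → extend to 11:05–15:45.

03:25–08:00, 08:40–10:20, 11:05–15:45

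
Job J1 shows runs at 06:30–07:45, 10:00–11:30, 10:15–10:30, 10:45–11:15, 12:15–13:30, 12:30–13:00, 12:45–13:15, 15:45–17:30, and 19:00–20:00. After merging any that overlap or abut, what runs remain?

06:30-07:45, 10:00-11:30, 12:15-13:30, 15:45-17:30, 19:00-20:00

10:00-11:30 is disjoint → start new block.
10:15-10:30 overlaps/touches 10:00-11:30 → extend to 10:00-11:30.
10:45-11:15 overlaps/touches 10:00-11:30 → extend to 10:00-11:30.
12:15-13:30 is disjoint → start new block.
12:30-13:00 overlaps/touches 12:15-13:30 → extend to 12:15-13:30.
12:45-13:15 overlaps/touches 12:15-13:30 → extend to 12:15-13:30.
15:45-17:30 is disjoint → start new block.
19:00-20:00 is disjoint → start new block.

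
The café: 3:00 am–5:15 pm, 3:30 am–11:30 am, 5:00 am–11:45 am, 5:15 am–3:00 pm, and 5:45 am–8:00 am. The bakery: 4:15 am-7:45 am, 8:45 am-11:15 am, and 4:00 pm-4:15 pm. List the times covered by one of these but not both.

3:00 am–4:15 am, 7:45 am–8:45 am, 11:15 am–4:00 pm, 4:15 pm–5:15 pm

First set merges to 3:00 am–5:15 pm.
A \ B = 3:00 am–4:15 am, 7:45 am–8:45 am, 11:15 am–4:00 pm, 4:15 pm–5:15 pm.
B \ A = none.
Union of the two gives the symmetric difference.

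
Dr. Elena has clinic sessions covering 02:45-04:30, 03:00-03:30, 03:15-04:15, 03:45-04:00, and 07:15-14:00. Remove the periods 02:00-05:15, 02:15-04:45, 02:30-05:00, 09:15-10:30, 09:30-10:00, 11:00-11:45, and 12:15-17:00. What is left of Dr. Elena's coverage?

A, merged: 02:45-04:30, 07:15-14:00.
B, merged: 02:00-05:15, 09:15-10:30, 11:00-11:45, 12:15-17:00.
02:45-04:30: fully covered by B → removed.
07:15-14:00 minus B → 07:15-09:15, 10:30-11:00, 11:45-12:15.

07:15-09:15, 10:30-11:00, 11:45-12:15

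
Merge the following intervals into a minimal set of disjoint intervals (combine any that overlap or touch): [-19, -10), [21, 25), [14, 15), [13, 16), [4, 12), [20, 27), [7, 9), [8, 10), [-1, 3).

Sort by start: [-19, -10), [-1, 3), [4, 12), [7, 9), [8, 10), [13, 16), [14, 15), [20, 27), [21, 25).
[-1, 3) is disjoint → start new block.
[4, 12) is disjoint → start new block.
[7, 9) overlaps/touches [4, 12) → extend to [4, 12).
[8, 10) overlaps/touches [4, 12) → extend to [4, 12).
[13, 16) is disjoint → start new block.
[14, 15) overlaps/touches [13, 16) → extend to [13, 16).
[20, 27) is disjoint → start new block.
[21, 25) overlaps/touches [20, 27) → extend to [20, 27).

[-19, -10) ∪ [-1, 3) ∪ [4, 12) ∪ [13, 16) ∪ [20, 27)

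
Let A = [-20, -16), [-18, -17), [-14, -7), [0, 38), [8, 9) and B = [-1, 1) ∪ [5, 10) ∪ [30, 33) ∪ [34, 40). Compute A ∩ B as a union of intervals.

[0, 1) ∪ [5, 10) ∪ [30, 33) ∪ [34, 38)

First set merges to [-20, -16), [-14, -7), [0, 38).
[-20, -16) meets no B interval.
[-14, -7) meets no B interval.
[0, 38) ∩ B → [0, 1), [5, 10), [30, 33), [34, 38).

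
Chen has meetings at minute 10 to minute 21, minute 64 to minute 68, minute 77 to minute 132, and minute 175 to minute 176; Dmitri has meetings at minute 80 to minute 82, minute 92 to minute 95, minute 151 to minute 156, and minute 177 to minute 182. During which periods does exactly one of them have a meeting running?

minute 10 to minute 21, minute 64 to minute 68, minute 77 to minute 80, minute 82 to minute 92, minute 95 to minute 132, minute 151 to minute 156, minute 175 to minute 176, minute 177 to minute 182

A but not B: minute 10 to minute 21, minute 64 to minute 68, minute 77 to minute 80, minute 82 to minute 92, minute 95 to minute 132, minute 175 to minute 176.
B but not A: minute 151 to minute 156, minute 177 to minute 182.
Combining gives A △ B.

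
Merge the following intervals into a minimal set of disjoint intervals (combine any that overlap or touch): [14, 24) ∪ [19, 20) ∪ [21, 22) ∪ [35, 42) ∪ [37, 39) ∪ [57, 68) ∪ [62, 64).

[14, 24) ∪ [35, 42) ∪ [57, 68)

[19, 20) overlaps/touches [14, 24) → extend to [14, 24).
[21, 22) overlaps/touches [14, 24) → extend to [14, 24).
[35, 42) is disjoint → start new block.
[37, 39) overlaps/touches [35, 42) → extend to [35, 42).
[57, 68) is disjoint → start new block.
[62, 64) overlaps/touches [57, 68) → extend to [57, 68).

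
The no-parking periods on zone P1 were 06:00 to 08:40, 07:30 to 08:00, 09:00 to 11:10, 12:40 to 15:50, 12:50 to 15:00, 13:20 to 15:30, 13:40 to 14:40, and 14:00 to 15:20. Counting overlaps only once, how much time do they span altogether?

8 h

Merged: 06:00–08:40, 09:00–11:10, 12:40–15:50.
Lengths: 2 h 40 min + 2 h 10 min + 3 h 10 min = 8 h.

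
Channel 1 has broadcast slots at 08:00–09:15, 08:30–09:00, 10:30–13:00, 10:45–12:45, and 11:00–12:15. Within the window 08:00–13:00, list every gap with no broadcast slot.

09:15–10:30

After merging, the occupied span is 08:00–09:15, 10:30–13:00.
Gaps within 08:00–13:00: 09:15–10:30.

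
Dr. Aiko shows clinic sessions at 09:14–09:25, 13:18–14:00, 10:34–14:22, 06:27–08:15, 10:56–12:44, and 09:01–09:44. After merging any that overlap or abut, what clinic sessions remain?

06:27-08:15, 09:01-09:44, 10:34-14:22

Sort by start: 06:27-08:15, 09:01-09:44, 09:14-09:25, 10:34-14:22, 10:56-12:44, 13:18-14:00.
09:01-09:44 is disjoint → start new block.
09:14-09:25 overlaps/touches 09:01-09:44 → extend to 09:01-09:44.
10:34-14:22 is disjoint → start new block.
10:56-12:44 overlaps/touches 10:34-14:22 → extend to 10:34-14:22.
13:18-14:00 overlaps/touches 10:34-14:22 → extend to 10:34-14:22.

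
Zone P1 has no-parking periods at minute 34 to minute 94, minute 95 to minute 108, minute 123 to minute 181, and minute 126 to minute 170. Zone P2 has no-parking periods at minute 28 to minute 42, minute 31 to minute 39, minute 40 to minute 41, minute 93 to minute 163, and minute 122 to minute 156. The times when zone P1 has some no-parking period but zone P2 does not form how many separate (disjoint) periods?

2

A, merged: minute 34 to minute 94, minute 95 to minute 108, minute 123 to minute 181.
B, merged: minute 28 to minute 42, minute 93 to minute 163.
A \ B = minute 42 to minute 93, minute 163 to minute 181.
That is 2 disjoint pieces.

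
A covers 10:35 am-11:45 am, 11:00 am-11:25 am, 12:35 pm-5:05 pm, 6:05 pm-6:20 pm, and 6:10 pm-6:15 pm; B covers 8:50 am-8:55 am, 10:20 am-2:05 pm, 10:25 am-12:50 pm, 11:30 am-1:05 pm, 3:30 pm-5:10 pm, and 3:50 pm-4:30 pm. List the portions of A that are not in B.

2:05 pm–3:30 pm, 6:05 pm–6:20 pm

Merge the first list: 10:35 am–11:45 am, 12:35 pm–5:05 pm, 6:05 pm–6:20 pm.
Merge the second list: 8:50 am–8:55 am, 10:20 am–2:05 pm, 3:30 pm–5:10 pm.
10:35 am–11:45 am: entirely removed.
12:35 pm–5:05 pm \ B = 2:05 pm–3:30 pm.
6:05 pm–6:20 pm: nothing removed.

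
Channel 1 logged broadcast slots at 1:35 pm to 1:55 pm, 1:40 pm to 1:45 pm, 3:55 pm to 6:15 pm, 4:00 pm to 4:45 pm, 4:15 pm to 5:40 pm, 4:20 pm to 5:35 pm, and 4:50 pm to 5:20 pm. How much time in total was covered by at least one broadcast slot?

Merged: 1:35 pm–1:55 pm, 3:55 pm–6:15 pm.
Lengths: 20 min + 2 h 20 min = 2 h 40 min.

2 h 40 min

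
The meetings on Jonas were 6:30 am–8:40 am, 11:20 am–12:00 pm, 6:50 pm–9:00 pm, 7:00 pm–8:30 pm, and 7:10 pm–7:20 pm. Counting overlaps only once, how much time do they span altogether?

Merged: 6:30 am–8:40 am, 11:20 am–12:00 pm, 6:50 pm–9:00 pm.
Lengths: 2 h 10 min + 40 min + 2 h 10 min = 5 h.

5 h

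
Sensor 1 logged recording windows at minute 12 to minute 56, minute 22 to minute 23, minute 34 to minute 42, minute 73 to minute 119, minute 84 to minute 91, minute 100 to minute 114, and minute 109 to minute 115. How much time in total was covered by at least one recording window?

Merged: minute 12 to minute 56, minute 73 to minute 119.
Lengths: 44 minutes + 46 minutes = 90 minutes.

90 minutes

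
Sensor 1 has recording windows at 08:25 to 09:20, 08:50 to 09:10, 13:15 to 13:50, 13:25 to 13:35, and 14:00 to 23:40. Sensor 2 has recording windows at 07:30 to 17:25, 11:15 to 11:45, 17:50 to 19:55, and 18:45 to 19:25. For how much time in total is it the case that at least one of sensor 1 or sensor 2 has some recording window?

First set merges to 08:25–09:20, 13:15–13:50, 14:00–23:40.
Second set merges to 07:30–17:25, 17:50–19:55.
A ∪ B = 07:30–23:40.
Total: 16 h 10 min.

16 h 10 min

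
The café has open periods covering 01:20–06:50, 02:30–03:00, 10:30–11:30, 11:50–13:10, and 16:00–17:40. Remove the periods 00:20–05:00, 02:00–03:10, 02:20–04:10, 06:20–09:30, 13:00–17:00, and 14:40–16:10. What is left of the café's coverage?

05:00–06:20, 10:30–11:30, 11:50–13:00, 17:00–17:40

First set merges to 01:20–06:50, 10:30–11:30, 11:50–13:10, 16:00–17:40.
Second set merges to 00:20–05:00, 06:20–09:30, 13:00–17:00.
01:20–06:50 minus B → 05:00–06:20.
10:30–11:30: no B overlap → unchanged.
11:50–13:10 minus B → 11:50–13:00.
16:00–17:40 minus B → 17:00–17:40.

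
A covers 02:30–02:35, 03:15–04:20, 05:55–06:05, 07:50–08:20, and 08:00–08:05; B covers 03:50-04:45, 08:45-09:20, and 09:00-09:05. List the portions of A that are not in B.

02:30–02:35, 03:15–03:50, 05:55–06:05, 07:50–08:20

Merge the first list: 02:30–02:35, 03:15–04:20, 05:55–06:05, 07:50–08:20.
Merge the second list: 03:50–04:45, 08:45–09:20.
02:30–02:35 is untouched.
03:15–04:20 with B removed leaves 03:15–03:50.
05:55–06:05 is untouched.
07:50–08:20 is untouched.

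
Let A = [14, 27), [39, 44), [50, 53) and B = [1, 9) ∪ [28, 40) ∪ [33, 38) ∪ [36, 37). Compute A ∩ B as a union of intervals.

[39, 40)

Second set merges to [1, 9), [28, 40).
[14, 27) meets no B interval.
[39, 44) ∩ B → [39, 40).
[50, 53) meets no B interval.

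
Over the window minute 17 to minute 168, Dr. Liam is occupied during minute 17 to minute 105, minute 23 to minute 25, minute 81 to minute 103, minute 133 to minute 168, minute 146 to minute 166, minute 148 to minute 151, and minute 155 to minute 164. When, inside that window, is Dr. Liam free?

The merged coverage is minute 17 to minute 105, minute 133 to minute 168.
Uncovered inside minute 17 to minute 168: minute 105 to minute 133.

minute 105 to minute 133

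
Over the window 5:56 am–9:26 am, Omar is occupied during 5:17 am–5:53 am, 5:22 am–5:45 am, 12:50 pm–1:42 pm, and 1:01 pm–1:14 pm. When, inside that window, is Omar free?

After merging, the occupied span is 5:17 am–5:53 am, 12:50 pm–1:42 pm.
Complement within 5:56 am–9:26 am: 5:56 am–9:26 am.

5:56 am–9:26 am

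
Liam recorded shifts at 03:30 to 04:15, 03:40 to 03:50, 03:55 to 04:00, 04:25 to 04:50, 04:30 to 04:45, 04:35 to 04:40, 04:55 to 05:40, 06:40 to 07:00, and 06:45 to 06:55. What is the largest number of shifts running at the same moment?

3

At 04:35, 3 of the intervals are simultaneously active.
No point has more.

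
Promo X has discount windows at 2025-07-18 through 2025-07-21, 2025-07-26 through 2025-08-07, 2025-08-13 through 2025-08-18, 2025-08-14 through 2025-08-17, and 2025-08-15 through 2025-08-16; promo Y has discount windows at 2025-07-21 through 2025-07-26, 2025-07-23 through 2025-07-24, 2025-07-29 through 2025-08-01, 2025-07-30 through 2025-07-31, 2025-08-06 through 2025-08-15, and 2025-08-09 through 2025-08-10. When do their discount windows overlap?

First set merges to 2025-07-18 through 2025-07-21, 2025-07-26 through 2025-08-07, 2025-08-13 through 2025-08-18.
Second set merges to 2025-07-21 through 2025-07-26, 2025-07-29 through 2025-08-01, 2025-08-06 through 2025-08-15.
2025-07-18 through 2025-07-21 meets the second set on 2025-07-21 through 2025-07-21.
2025-07-26 through 2025-08-07 meets the second set on 2025-07-26 through 2025-07-26, 2025-07-29 through 2025-08-01, 2025-08-06 through 2025-08-07.
2025-08-13 through 2025-08-18 meets the second set on 2025-08-13 through 2025-08-15.

2025-07-21 through 2025-07-21, 2025-07-26 through 2025-07-26, 2025-07-29 through 2025-08-01, 2025-08-06 through 2025-08-07, 2025-08-13 through 2025-08-15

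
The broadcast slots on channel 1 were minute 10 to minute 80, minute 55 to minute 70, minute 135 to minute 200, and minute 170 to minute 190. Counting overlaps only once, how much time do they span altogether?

135 minutes

Merged: minute 10 to minute 80, minute 135 to minute 200.
Lengths: 70 minutes + 65 minutes = 135 minutes.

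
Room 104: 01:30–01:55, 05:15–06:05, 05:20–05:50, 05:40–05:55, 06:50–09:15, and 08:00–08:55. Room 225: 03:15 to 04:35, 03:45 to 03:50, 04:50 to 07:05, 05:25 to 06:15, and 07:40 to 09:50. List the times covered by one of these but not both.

A, merged: 01:30-01:55, 05:15-06:05, 06:50-09:15.
B, merged: 03:15-04:35, 04:50-07:05, 07:40-09:50.
A \ B = 01:30-01:55, 07:05-07:40.
B \ A = 03:15-04:35, 04:50-05:15, 06:05-06:50, 09:15-09:50.
Union of the two gives the symmetric difference.

01:30-01:55, 03:15-04:35, 04:50-05:15, 06:05-06:50, 07:05-07:40, 09:15-09:50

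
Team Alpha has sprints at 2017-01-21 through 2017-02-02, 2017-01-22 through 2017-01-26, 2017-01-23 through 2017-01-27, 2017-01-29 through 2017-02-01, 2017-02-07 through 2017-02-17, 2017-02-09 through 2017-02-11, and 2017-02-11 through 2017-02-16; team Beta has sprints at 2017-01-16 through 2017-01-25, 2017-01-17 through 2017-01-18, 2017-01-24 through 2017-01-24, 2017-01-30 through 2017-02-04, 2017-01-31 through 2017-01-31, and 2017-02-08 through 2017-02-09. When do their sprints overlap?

Merge the first list: 2017-01-21 through 2017-02-02, 2017-02-07 through 2017-02-17.
Merge the second list: 2017-01-16 through 2017-01-25, 2017-01-30 through 2017-02-04, 2017-02-08 through 2017-02-09.
2017-01-21 through 2017-02-02 meets the second set on 2017-01-21 through 2017-01-25, 2017-01-30 through 2017-02-02.
2017-02-07 through 2017-02-17 meets the second set on 2017-02-08 through 2017-02-09.

2017-01-21 through 2017-01-25, 2017-01-30 through 2017-02-02, 2017-02-08 through 2017-02-09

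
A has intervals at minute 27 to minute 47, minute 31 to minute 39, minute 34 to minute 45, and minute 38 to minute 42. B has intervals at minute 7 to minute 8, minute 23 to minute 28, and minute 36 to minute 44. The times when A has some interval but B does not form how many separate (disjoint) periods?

2

Merge the first list: minute 27 to minute 47.
A \ B = minute 28 to minute 36, minute 44 to minute 47.
That is 2 disjoint pieces.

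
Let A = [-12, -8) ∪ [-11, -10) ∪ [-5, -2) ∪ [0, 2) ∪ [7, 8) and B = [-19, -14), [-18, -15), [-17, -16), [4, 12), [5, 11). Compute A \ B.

First set merges to [-12, -8), [-5, -2), [0, 2), [7, 8).
Second set merges to [-19, -14), [4, 12).
[-12, -8): nothing removed.
[-5, -2): nothing removed.
[0, 2): nothing removed.
[7, 8): entirely removed.

[-12, -8) ∪ [-5, -2) ∪ [0, 2)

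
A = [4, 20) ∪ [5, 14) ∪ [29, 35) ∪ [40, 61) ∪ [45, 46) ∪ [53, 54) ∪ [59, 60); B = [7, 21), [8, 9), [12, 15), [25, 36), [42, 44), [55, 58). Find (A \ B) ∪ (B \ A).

[4, 7) ∪ [20, 21) ∪ [25, 29) ∪ [35, 36) ∪ [40, 42) ∪ [44, 55) ∪ [58, 61)

First set merges to [4, 20), [29, 35), [40, 61).
Second set merges to [7, 21), [25, 36), [42, 44), [55, 58).
Only in the first: [4, 7), [40, 42), [44, 55), [58, 61).
Only in the second: [20, 21), [25, 29), [35, 36).
Together these are the periods covered by exactly one.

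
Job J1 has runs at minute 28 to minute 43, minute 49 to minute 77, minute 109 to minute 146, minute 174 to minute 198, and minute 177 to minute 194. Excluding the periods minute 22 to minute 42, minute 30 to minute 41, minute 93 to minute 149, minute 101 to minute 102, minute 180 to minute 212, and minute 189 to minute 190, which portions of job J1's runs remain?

minute 42 to minute 43, minute 49 to minute 77, minute 174 to minute 180

A, merged: minute 28 to minute 43, minute 49 to minute 77, minute 109 to minute 146, minute 174 to minute 198.
B, merged: minute 22 to minute 42, minute 93 to minute 149, minute 180 to minute 212.
minute 28 to minute 43 \ B = minute 42 to minute 43.
minute 49 to minute 77: nothing removed.
minute 109 to minute 146: entirely removed.
minute 174 to minute 198 \ B = minute 174 to minute 180.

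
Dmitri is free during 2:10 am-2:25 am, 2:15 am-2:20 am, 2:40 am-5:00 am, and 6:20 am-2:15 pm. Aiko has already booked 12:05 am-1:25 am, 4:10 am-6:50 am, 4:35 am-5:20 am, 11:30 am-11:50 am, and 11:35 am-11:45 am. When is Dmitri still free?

2:10 am–2:25 am, 2:40 am–4:10 am, 6:50 am–11:30 am, 11:50 am–2:15 pm

Merge the first list: 2:10 am–2:25 am, 2:40 am–5:00 am, 6:20 am–2:15 pm.
Merge the second list: 12:05 am–1:25 am, 4:10 am–6:50 am, 11:30 am–11:50 am.
2:10 am–2:25 am: no B overlap → unchanged.
2:40 am–5:00 am minus B → 2:40 am–4:10 am.
6:20 am–2:15 pm minus B → 6:50 am–11:30 am, 11:50 am–2:15 pm.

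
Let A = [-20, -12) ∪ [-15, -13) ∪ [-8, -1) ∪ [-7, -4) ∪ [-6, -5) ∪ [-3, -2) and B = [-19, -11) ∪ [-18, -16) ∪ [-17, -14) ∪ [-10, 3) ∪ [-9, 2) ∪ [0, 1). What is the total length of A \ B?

1

First set merges to [-20, -12), [-8, -1).
Second set merges to [-19, -11), [-10, 3).
A \ B = [-20, -19).
Total: 1.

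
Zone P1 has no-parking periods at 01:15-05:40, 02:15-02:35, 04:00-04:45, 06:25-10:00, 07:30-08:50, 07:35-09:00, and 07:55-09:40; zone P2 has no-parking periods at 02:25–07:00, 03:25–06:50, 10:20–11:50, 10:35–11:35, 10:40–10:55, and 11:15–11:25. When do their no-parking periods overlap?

02:25-05:40, 06:25-07:00

A, merged: 01:15-05:40, 06:25-10:00.
B, merged: 02:25-07:00, 10:20-11:50.
01:15-05:40 overlaps B on 02:25-05:40.
06:25-10:00 overlaps B on 06:25-07:00.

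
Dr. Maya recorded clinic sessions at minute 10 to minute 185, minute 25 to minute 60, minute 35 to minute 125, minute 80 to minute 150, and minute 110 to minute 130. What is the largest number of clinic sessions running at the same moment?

At minute 110, 4 of the intervals are simultaneously active.
No point has more.

4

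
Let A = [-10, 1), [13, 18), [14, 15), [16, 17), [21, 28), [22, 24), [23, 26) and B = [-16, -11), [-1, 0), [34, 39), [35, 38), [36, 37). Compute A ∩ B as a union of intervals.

[-1, 0)

Merge the first list: [-10, 1), [13, 18), [21, 28).
Merge the second list: [-16, -11), [-1, 0), [34, 39).
[-10, 1) meets the second set on [-1, 0).
[13, 18): no overlap with the second set.
[21, 28): no overlap with the second set.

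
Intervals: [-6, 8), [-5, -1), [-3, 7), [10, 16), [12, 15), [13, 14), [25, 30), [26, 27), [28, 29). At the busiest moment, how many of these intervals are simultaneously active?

Sweep endpoints in order; track running count of active intervals.
Peak of 3 reached at -3.

3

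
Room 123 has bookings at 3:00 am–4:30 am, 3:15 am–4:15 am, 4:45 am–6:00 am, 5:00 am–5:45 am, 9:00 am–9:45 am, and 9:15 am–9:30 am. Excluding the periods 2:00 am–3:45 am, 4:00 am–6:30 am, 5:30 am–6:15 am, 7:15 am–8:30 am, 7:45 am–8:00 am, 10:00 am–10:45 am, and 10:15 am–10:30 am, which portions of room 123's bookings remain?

First set merges to 3:00 am–4:30 am, 4:45 am–6:00 am, 9:00 am–9:45 am.
Second set merges to 2:00 am–3:45 am, 4:00 am–6:30 am, 7:15 am–8:30 am, 10:00 am–10:45 am.
3:00 am–4:30 am \ B = 3:45 am–4:00 am.
4:45 am–6:00 am: entirely removed.
9:00 am–9:45 am: nothing removed.

3:45 am–4:00 am, 9:00 am–9:45 am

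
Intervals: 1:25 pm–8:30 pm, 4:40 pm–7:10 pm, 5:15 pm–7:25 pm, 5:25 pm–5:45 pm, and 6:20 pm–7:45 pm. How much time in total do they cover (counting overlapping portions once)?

Merged: 1:25 pm–8:30 pm.
Length: 7 h 5 min.

7 h 5 min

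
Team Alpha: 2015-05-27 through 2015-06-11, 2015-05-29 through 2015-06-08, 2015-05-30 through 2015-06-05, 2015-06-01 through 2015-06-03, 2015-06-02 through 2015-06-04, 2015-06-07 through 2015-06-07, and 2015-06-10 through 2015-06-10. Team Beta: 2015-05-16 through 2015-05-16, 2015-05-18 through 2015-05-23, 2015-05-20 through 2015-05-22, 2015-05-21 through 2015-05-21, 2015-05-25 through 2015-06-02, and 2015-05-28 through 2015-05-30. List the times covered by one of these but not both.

Merge the first list: 2015-05-27 through 2015-06-11.
Merge the second list: 2015-05-16 through 2015-05-16, 2015-05-18 through 2015-05-23, 2015-05-25 through 2015-06-02.
A but not B: 2015-06-03 through 2015-06-11.
B but not A: 2015-05-16 through 2015-05-16, 2015-05-18 through 2015-05-23, 2015-05-25 through 2015-05-26.
Combining gives A △ B.

2015-05-16 through 2015-05-16, 2015-05-18 through 2015-05-23, 2015-05-25 through 2015-05-26, 2015-06-03 through 2015-06-11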